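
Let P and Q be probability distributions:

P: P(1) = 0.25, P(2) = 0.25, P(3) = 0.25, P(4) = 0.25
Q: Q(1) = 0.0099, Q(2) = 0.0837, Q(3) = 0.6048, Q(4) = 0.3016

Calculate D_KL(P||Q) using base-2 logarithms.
1.1729 bits

D_KL(P||Q) = Σ P(x) log₂(P(x)/Q(x))

Computing term by term:
  P(1)·log₂(P(1)/Q(1)) = 0.25·log₂(0.25/0.0099) = 1.16459
  P(2)·log₂(P(2)/Q(2)) = 0.25·log₂(0.25/0.0837) = 0.39466
  P(3)·log₂(P(3)/Q(3)) = 0.25·log₂(0.25/0.6048) = -0.31863
  P(4)·log₂(P(4)/Q(4)) = 0.25·log₂(0.25/0.3016) = -0.06768

D_KL(P||Q) = 1.16459 + 0.39466 - 0.31863 - 0.06768 = 1.17294 ≈ 1.1729 bits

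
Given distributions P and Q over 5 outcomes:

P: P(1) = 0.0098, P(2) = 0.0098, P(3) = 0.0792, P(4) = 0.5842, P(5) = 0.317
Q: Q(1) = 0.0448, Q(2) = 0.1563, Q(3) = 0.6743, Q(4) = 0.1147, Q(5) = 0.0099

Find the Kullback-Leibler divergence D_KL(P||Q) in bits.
2.6520 bits

D_KL(P||Q) = Σ P(x) log₂(P(x)/Q(x))

Computing term by term:
  P(1)·log₂(P(1)/Q(1)) = 0.0098·log₂(0.0098/0.0448) = -0.02149
  P(2)·log₂(P(2)/Q(2)) = 0.0098·log₂(0.0098/0.1563) = -0.03915
  P(3)·log₂(P(3)/Q(3)) = 0.0792·log₂(0.0792/0.6743) = -0.24471
  P(4)·log₂(P(4)/Q(4)) = 0.5842·log₂(0.5842/0.1147) = 1.37205
  P(5)·log₂(P(5)/Q(5)) = 0.317·log₂(0.317/0.0099) = 1.58529

D_KL(P||Q) = -0.02149 - 0.03915 - 0.24471 + 1.37205 + 1.58529 = 2.65199 ≈ 2.6520 bits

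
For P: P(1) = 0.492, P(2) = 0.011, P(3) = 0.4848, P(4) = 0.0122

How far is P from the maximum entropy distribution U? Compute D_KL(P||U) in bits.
0.8410 bits

U(i) = 1/4 for all i

D_KL(P||U) = Σ P(x) log₂(P(x) / (1/4))
           = Σ P(x) log₂(P(x)) + log₂(4)
           = log₂(4) - H(P)

H(P) = -Σ P(x) log₂(P(x)):
  -P(1)·log₂(P(1)) = -(0.492)·log₂(0.492) = 0.50345
  -P(2)·log₂(P(2)) = -(0.011)·log₂(0.011) = 0.07157
  -P(3)·log₂(P(3)) = -(0.4848)·log₂(0.4848) = 0.50639
  -P(4)·log₂(P(4)) = -(0.0122)·log₂(0.0122) = 0.07756
H(P) = 0.50345 + 0.07157 + 0.50639 + 0.07756 = 1.15897 bits

log₂(4) = 2.00000 bits

D_KL(P||U) = 2.00000 - 1.15897 = 0.84103 ≈ 0.8410 bits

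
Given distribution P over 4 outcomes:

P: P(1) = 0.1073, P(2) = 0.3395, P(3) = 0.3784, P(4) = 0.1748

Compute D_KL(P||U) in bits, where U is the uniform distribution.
0.1550 bits

U(i) = 1/4 for all i

D_KL(P||U) = Σ P(x) log₂(P(x) / (1/4))
           = Σ P(x) log₂(P(x)) + log₂(4)
           = log₂(4) - H(P)

H(P) = -Σ P(x) log₂(P(x)):
  -P(1)·log₂(P(1)) = -(0.1073)·log₂(0.1073) = 0.34554
  -P(2)·log₂(P(2)) = -(0.3395)·log₂(0.3395) = 0.52912
  -P(3)·log₂(P(3)) = -(0.3784)·log₂(0.3784) = 0.53052
  -P(4)·log₂(P(4)) = -(0.1748)·log₂(0.1748) = 0.43984
H(P) = 0.34554 + 0.52912 + 0.53052 + 0.43984 = 1.84502 bits

log₂(4) = 2.00000 bits

D_KL(P||U) = 2.00000 - 1.84502 = 0.15498 ≈ 0.1550 bits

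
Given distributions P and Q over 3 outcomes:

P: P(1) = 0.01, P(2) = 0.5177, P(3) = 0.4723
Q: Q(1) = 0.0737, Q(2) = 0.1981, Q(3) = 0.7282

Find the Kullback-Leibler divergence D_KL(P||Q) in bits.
0.3936 bits

D_KL(P||Q) = Σ P(x) log₂(P(x)/Q(x))

Computing term by term:
  P(1)·log₂(P(1)/Q(1)) = 0.01·log₂(0.01/0.0737) = -0.02882
  P(2)·log₂(P(2)/Q(2)) = 0.5177·log₂(0.5177/0.1981) = 0.71747
  P(3)·log₂(P(3)/Q(3)) = 0.4723·log₂(0.4723/0.7282) = -0.29501

D_KL(P||Q) = -0.02882 + 0.71747 - 0.29501 = 0.39364 ≈ 0.3936 bits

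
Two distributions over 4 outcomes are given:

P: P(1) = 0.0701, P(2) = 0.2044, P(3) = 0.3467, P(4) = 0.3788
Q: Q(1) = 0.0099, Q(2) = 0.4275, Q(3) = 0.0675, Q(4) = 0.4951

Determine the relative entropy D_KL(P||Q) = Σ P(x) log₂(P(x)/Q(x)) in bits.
0.6525 bits

D_KL(P||Q) = Σ P(x) log₂(P(x)/Q(x))

Computing term by term:
  P(1)·log₂(P(1)/Q(1)) = 0.0701·log₂(0.0701/0.0099) = 0.19796
  P(2)·log₂(P(2)/Q(2)) = 0.2044·log₂(0.2044/0.4275) = -0.21759
  P(3)·log₂(P(3)/Q(3)) = 0.3467·log₂(0.3467/0.0675) = 0.81846
  P(4)·log₂(P(4)/Q(4)) = 0.3788·log₂(0.3788/0.4951) = -0.14632

D_KL(P||Q) = 0.19796 - 0.21759 + 0.81846 - 0.14632 = 0.65251 ≈ 0.6525 bits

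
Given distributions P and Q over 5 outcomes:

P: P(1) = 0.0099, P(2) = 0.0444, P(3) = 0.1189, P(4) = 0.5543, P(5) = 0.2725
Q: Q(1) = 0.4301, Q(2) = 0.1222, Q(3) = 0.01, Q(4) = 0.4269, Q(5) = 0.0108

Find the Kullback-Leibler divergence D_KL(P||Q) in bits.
1.7839 bits

D_KL(P||Q) = Σ P(x) log₂(P(x)/Q(x))

Computing term by term:
  P(1)·log₂(P(1)/Q(1)) = 0.0099·log₂(0.0099/0.4301) = -0.05387
  P(2)·log₂(P(2)/Q(2)) = 0.0444·log₂(0.0444/0.1222) = -0.06485
  P(3)·log₂(P(3)/Q(3)) = 0.1189·log₂(0.1189/0.01) = 0.42467
  P(4)·log₂(P(4)/Q(4)) = 0.5543·log₂(0.5543/0.4269) = 0.20884
  P(5)·log₂(P(5)/Q(5)) = 0.2725·log₂(0.2725/0.0108) = 1.26907

D_KL(P||Q) = -0.05387 - 0.06485 + 0.42467 + 0.20884 + 1.26907 = 1.78386 ≈ 1.7839 bits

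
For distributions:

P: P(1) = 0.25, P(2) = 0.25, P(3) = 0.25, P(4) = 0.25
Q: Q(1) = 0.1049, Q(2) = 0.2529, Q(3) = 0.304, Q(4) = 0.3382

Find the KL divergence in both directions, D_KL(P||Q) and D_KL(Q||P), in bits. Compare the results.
D_KL(P||Q) = 0.1295 bits, D_KL(Q||P) = 0.1060 bits. D_KL(P||Q) is larger than D_KL(Q||P) by 0.0235 bits; the two directions differ.

D_KL(P||Q) = Σ P(x) log₂(P(x)/Q(x))

Computing term by term:
  P(1)·log₂(P(1)/Q(1)) = 0.25·log₂(0.25/0.1049) = 0.31323
  P(2)·log₂(P(2)/Q(2)) = 0.25·log₂(0.25/0.2529) = -0.00416
  P(3)·log₂(P(3)/Q(3)) = 0.25·log₂(0.25/0.304) = -0.07054
  P(4)·log₂(P(4)/Q(4)) = 0.25·log₂(0.25/0.3382) = -0.10899

D_KL(P||Q) = 0.31323 - 0.00416 - 0.07054 - 0.10899 = 0.12954 ≈ 0.1295 bits

D_KL(Q||P) = Σ Q(x) log₂(Q(x)/P(x))

Computing term by term:
  Q(1)·log₂(Q(1)/P(1)) = 0.1049·log₂(0.1049/0.25) = -0.13143
  Q(2)·log₂(Q(2)/P(2)) = 0.2529·log₂(0.2529/0.25) = 0.00421
  Q(3)·log₂(Q(3)/P(3)) = 0.304·log₂(0.304/0.25) = 0.08577
  Q(4)·log₂(Q(4)/P(4)) = 0.3382·log₂(0.3382/0.25) = 0.14744

D_KL(Q||P) = -0.13143 + 0.00421 + 0.08577 + 0.14744 = 0.10599 ≈ 0.1060 bits

These are NOT equal (difference: 0.0235 bits). KL divergence is asymmetric: D_KL(P||Q) ≠ D_KL(Q||P) in general.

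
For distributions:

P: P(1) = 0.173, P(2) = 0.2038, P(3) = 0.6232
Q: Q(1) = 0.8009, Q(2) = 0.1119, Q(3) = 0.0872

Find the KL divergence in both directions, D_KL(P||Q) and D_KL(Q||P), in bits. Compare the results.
D_KL(P||Q) = 1.5620 bits, D_KL(Q||P) = 1.4265 bits. D_KL(P||Q) is larger than D_KL(Q||P) by 0.1355 bits; the two directions differ.

D_KL(P||Q) = Σ P(x) log₂(P(x)/Q(x))

Computing term by term:
  P(1)·log₂(P(1)/Q(1)) = 0.173·log₂(0.173/0.8009) = -0.38248
  P(2)·log₂(P(2)/Q(2)) = 0.2038·log₂(0.2038/0.1119) = 0.17628
  P(3)·log₂(P(3)/Q(3)) = 0.6232·log₂(0.6232/0.0872) = 1.76820

D_KL(P||Q) = -0.38248 + 0.17628 + 1.76820 = 1.56200 ≈ 1.5620 bits

D_KL(Q||P) = Σ Q(x) log₂(Q(x)/P(x))

Computing term by term:
  Q(1)·log₂(Q(1)/P(1)) = 0.8009·log₂(0.8009/0.173) = 1.77067
  Q(2)·log₂(Q(2)/P(2)) = 0.1119·log₂(0.1119/0.2038) = -0.09679
  Q(3)·log₂(Q(3)/P(3)) = 0.0872·log₂(0.0872/0.6232) = -0.24741

D_KL(Q||P) = 1.77067 - 0.09679 - 0.24741 = 1.42647 ≈ 1.4265 bits

These are NOT equal (difference: 0.1355 bits). KL divergence is asymmetric: D_KL(P||Q) ≠ D_KL(Q||P) in general.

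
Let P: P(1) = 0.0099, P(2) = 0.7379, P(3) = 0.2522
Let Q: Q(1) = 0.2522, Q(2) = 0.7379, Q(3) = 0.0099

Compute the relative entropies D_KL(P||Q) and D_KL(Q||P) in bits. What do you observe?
D_KL(P||Q) = 1.1318 bits, D_KL(Q||P) = 1.1318 bits. The two directions give the same value here, because Q is a self-inverse relabeling of P; in general KL divergence is asymmetric.

D_KL(P||Q) = Σ P(x) log₂(P(x)/Q(x))

Computing term by term:
  P(1)·log₂(P(1)/Q(1)) = 0.0099·log₂(0.0099/0.2522) = -0.04624
  P(2)·log₂(P(2)/Q(2)) = 0.7379·log₂(0.7379/0.7379) = 0.00000
  P(3)·log₂(P(3)/Q(3)) = 0.2522·log₂(0.2522/0.0099) = 1.17803

D_KL(P||Q) = -0.04624 + 0.00000 + 1.17803 = 1.13179 ≈ 1.1318 bits

D_KL(Q||P) = Σ Q(x) log₂(Q(x)/P(x))

Computing term by term:
  Q(1)·log₂(Q(1)/P(1)) = 0.2522·log₂(0.2522/0.0099) = 1.17803
  Q(2)·log₂(Q(2)/P(2)) = 0.7379·log₂(0.7379/0.7379) = 0.00000
  Q(3)·log₂(Q(3)/P(3)) = 0.0099·log₂(0.0099/0.2522) = -0.04624

D_KL(Q||P) = 1.17803 + 0.00000 - 0.04624 = 1.13179 ≈ 1.1318 bits

These ARE equal here. Q is P with outcomes relabeled (Q(1) = P(3), Q(3) = P(1)) by a relabeling that is its own inverse, so the two sums contain exactly the same terms in a different order. This is a special case — KL divergence is not symmetric in general: D_KL(P||Q) ≠ D_KL(Q||P) for most P, Q.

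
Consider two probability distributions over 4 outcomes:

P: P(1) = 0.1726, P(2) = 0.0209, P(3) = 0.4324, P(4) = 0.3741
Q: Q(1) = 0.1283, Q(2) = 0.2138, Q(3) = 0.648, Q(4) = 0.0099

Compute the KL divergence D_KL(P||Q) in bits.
1.7116 bits

D_KL(P||Q) = Σ P(x) log₂(P(x)/Q(x))

Computing term by term:
  P(1)·log₂(P(1)/Q(1)) = 0.1726·log₂(0.1726/0.1283) = 0.07386
  P(2)·log₂(P(2)/Q(2)) = 0.0209·log₂(0.0209/0.2138) = -0.07011
  P(3)·log₂(P(3)/Q(3)) = 0.4324·log₂(0.4324/0.648) = -0.25236
  P(4)·log₂(P(4)/Q(4)) = 0.3741·log₂(0.3741/0.0099) = 1.96023

D_KL(P||Q) = 0.07386 - 0.07011 - 0.25236 + 1.96023 = 1.71162 ≈ 1.7116 bits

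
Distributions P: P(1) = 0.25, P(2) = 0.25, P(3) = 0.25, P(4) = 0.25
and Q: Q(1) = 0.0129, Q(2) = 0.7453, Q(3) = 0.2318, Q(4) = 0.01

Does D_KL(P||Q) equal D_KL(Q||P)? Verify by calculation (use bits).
D_KL(P||Q) = 1.8634 bits, D_KL(Q||P) = 1.0476 bits. No — D_KL(P||Q) ≠ D_KL(Q||P) for this pair.

D_KL(P||Q) = Σ P(x) log₂(P(x)/Q(x))

Computing term by term:
  P(1)·log₂(P(1)/Q(1)) = 0.25·log₂(0.25/0.0129) = 1.06912
  P(2)·log₂(P(2)/Q(2)) = 0.25·log₂(0.25/0.7453) = -0.39397
  P(3)·log₂(P(3)/Q(3)) = 0.25·log₂(0.25/0.2318) = 0.02726
  P(4)·log₂(P(4)/Q(4)) = 0.25·log₂(0.25/0.01) = 1.16096

D_KL(P||Q) = 1.06912 - 0.39397 + 0.02726 + 1.16096 = 1.86337 ≈ 1.8634 bits

D_KL(Q||P) = Σ Q(x) log₂(Q(x)/P(x))

Computing term by term:
  Q(1)·log₂(Q(1)/P(1)) = 0.0129·log₂(0.0129/0.25) = -0.05517
  Q(2)·log₂(Q(2)/P(2)) = 0.7453·log₂(0.7453/0.25) = 1.17451
  Q(3)·log₂(Q(3)/P(3)) = 0.2318·log₂(0.2318/0.25) = -0.02528
  Q(4)·log₂(Q(4)/P(4)) = 0.01·log₂(0.01/0.25) = -0.04644

D_KL(Q||P) = -0.05517 + 1.17451 - 0.02528 - 0.04644 = 1.04762 ≈ 1.0476 bits

These are NOT equal (difference: 0.8158 bits). KL divergence is asymmetric: D_KL(P||Q) ≠ D_KL(Q||P) in general.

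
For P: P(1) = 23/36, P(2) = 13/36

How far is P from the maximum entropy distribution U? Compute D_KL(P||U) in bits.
0.0564 bits

U(i) = 1/2 for all i

D_KL(P||U) = Σ P(x) log₂(P(x) / (1/2))
           = Σ P(x) log₂(P(x)) + log₂(2)
           = log₂(2) - H(P)

H(P) = -Σ P(x) log₂(P(x)):
  -P(1)·log₂(P(1)) = -(23/36)·log₂(23/36) = 0.41295
  -P(2)·log₂(P(2)) = -(13/36)·log₂(13/36) = 0.53065
H(P) = 0.41295 + 0.53065 = 0.94360 bits

log₂(2) = 1.00000 bits

D_KL(P||U) = 1.00000 - 0.94360 = 0.05640 ≈ 0.0564 bits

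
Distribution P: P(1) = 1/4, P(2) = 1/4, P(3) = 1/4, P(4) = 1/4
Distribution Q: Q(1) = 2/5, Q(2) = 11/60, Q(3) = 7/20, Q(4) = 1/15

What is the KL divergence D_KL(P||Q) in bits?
0.2977 bits

D_KL(P||Q) = Σ P(x) log₂(P(x)/Q(x))

Computing term by term:
  P(1)·log₂(P(1)/Q(1)) = (1/4)·log₂((1/4)/(2/5)) = -0.16952
  P(2)·log₂(P(2)/Q(2)) = (1/4)·log₂((1/4)/(11/60)) = 0.11186
  P(3)·log₂(P(3)/Q(3)) = (1/4)·log₂((1/4)/(7/20)) = -0.12136
  P(4)·log₂(P(4)/Q(4)) = (1/4)·log₂((1/4)/(1/15)) = 0.47672

D_KL(P||Q) = -0.16952 + 0.11186 - 0.12136 + 0.47672 = 0.29770 ≈ 0.2977 bits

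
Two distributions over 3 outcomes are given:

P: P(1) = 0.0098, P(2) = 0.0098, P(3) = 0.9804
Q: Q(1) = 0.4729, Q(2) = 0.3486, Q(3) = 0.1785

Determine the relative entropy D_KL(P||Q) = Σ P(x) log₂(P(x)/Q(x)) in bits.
2.3040 bits

D_KL(P||Q) = Σ P(x) log₂(P(x)/Q(x))

Computing term by term:
  P(1)·log₂(P(1)/Q(1)) = 0.0098·log₂(0.0098/0.4729) = -0.05481
  P(2)·log₂(P(2)/Q(2)) = 0.0098·log₂(0.0098/0.3486) = -0.05050
  P(3)·log₂(P(3)/Q(3)) = 0.9804·log₂(0.9804/0.1785) = 2.40928

D_KL(P||Q) = -0.05481 - 0.05050 + 2.40928 = 2.30397 ≈ 2.3040 bits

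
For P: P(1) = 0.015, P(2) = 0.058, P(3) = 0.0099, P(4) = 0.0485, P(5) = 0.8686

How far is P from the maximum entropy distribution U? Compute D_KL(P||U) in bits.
1.5386 bits

U(i) = 1/5 for all i

D_KL(P||U) = Σ P(x) log₂(P(x) / (1/5))
           = Σ P(x) log₂(P(x)) + log₂(5)
           = log₂(5) - H(P)

H(P) = -Σ P(x) log₂(P(x)):
  -P(1)·log₂(P(1)) = -(0.015)·log₂(0.015) = 0.09088
  -P(2)·log₂(P(2)) = -(0.058)·log₂(0.058) = 0.23825
  -P(3)·log₂(P(3)) = -(0.0099)·log₂(0.0099) = 0.06592
  -P(4)·log₂(P(4)) = -(0.0485)·log₂(0.0485) = 0.21174
  -P(5)·log₂(P(5)) = -(0.8686)·log₂(0.8686) = 0.17653
H(P) = 0.09088 + 0.23825 + 0.06592 + 0.21174 + 0.17653 = 0.78332 bits

log₂(5) = 2.32193 bits

D_KL(P||U) = 2.32193 - 0.78332 = 1.53861 ≈ 1.5386 bits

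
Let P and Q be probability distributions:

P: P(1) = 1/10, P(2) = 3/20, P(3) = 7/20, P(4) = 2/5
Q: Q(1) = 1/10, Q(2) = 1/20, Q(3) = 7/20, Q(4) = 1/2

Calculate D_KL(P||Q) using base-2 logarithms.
0.1090 bits

D_KL(P||Q) = Σ P(x) log₂(P(x)/Q(x))

Computing term by term:
  P(1)·log₂(P(1)/Q(1)) = (1/10)·log₂((1/10)/(1/10)) = 0.00000
  P(2)·log₂(P(2)/Q(2)) = (3/20)·log₂((3/20)/(1/20)) = 0.23774
  P(3)·log₂(P(3)/Q(3)) = (7/20)·log₂((7/20)/(7/20)) = 0.00000
  P(4)·log₂(P(4)/Q(4)) = (2/5)·log₂((2/5)/(1/2)) = -0.12877

D_KL(P||Q) = 0.00000 + 0.23774 + 0.00000 - 0.12877 = 0.10897 ≈ 0.1090 bits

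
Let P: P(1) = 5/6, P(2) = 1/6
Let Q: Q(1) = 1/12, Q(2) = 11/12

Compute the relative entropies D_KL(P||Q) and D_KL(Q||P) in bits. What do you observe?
D_KL(P||Q) = 2.3584 bits, D_KL(Q||P) = 1.9777 bits. The two directions give different values (D_KL(P||Q) exceeds D_KL(Q||P) by 0.3807 bits): KL divergence is asymmetric.

D_KL(P||Q) = Σ P(x) log₂(P(x)/Q(x))

Computing term by term:
  P(1)·log₂(P(1)/Q(1)) = (5/6)·log₂((5/6)/(1/12)) = 2.76827
  P(2)·log₂(P(2)/Q(2)) = (1/6)·log₂((1/6)/(11/12)) = -0.40991

D_KL(P||Q) = 2.76827 - 0.40991 = 2.35836 ≈ 2.3584 bits

D_KL(Q||P) = Σ Q(x) log₂(Q(x)/P(x))

Computing term by term:
  Q(1)·log₂(Q(1)/P(1)) = (1/12)·log₂((1/12)/(5/6)) = -0.27683
  Q(2)·log₂(Q(2)/P(2)) = (11/12)·log₂((11/12)/(1/6)) = 2.25448

D_KL(Q||P) = -0.27683 + 2.25448 = 1.97765 ≈ 1.9777 bits

These are NOT equal (difference: 0.3807 bits). KL divergence is asymmetric: D_KL(P||Q) ≠ D_KL(Q||P) in general.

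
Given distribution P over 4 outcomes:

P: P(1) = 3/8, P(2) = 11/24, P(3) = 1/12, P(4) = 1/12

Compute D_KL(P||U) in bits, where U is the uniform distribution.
0.3560 bits

U(i) = 1/4 for all i

D_KL(P||U) = Σ P(x) log₂(P(x) / (1/4))
           = Σ P(x) log₂(P(x)) + log₂(4)
           = log₂(4) - H(P)

H(P) = -Σ P(x) log₂(P(x)):
  -P(1)·log₂(P(1)) = -(3/8)·log₂(3/8) = 0.53064
  -P(2)·log₂(P(2)) = -(11/24)·log₂(11/24) = 0.51587
  -P(3)·log₂(P(3)) = -(1/12)·log₂(1/12) = 0.29875
  -P(4)·log₂(P(4)) = -(1/12)·log₂(1/12) = 0.29875
H(P) = 0.53064 + 0.51587 + 0.29875 + 0.29875 = 1.64401 bits

log₂(4) = 2.00000 bits

D_KL(P||U) = 2.00000 - 1.64401 = 0.35599 ≈ 0.3560 bits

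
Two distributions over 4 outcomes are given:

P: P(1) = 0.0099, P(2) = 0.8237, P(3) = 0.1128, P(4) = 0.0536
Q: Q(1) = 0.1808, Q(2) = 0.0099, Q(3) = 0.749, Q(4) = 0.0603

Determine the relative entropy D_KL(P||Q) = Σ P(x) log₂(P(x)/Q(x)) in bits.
4.8953 bits

D_KL(P||Q) = Σ P(x) log₂(P(x)/Q(x))

Computing term by term:
  P(1)·log₂(P(1)/Q(1)) = 0.0099·log₂(0.0099/0.1808) = -0.04149
  P(2)·log₂(P(2)/Q(2)) = 0.8237·log₂(0.8237/0.0099) = 5.25401
  P(3)·log₂(P(3)/Q(3)) = 0.1128·log₂(0.1128/0.749) = -0.30808
  P(4)·log₂(P(4)/Q(4)) = 0.0536·log₂(0.0536/0.0603) = -0.00911

D_KL(P||Q) = -0.04149 + 5.25401 - 0.30808 - 0.00911 = 4.89533 ≈ 4.8953 bits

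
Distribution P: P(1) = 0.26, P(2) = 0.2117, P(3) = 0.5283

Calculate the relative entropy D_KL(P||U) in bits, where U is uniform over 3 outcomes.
0.1191 bits

U(i) = 1/3 for all i

D_KL(P||U) = Σ P(x) log₂(P(x) / (1/3))
           = Σ P(x) log₂(P(x)) + log₂(3)
           = log₂(3) - H(P)

H(P) = -Σ P(x) log₂(P(x)):
  -P(1)·log₂(P(1)) = -(0.26)·log₂(0.26) = 0.50529
  -P(2)·log₂(P(2)) = -(0.2117)·log₂(0.2117) = 0.47419
  -P(3)·log₂(P(3)) = -(0.5283)·log₂(0.5283) = 0.48634
H(P) = 0.50529 + 0.47419 + 0.48634 = 1.46582 bits

log₂(3) = 1.58496 bits

D_KL(P||U) = 1.58496 - 1.46582 = 0.11914 ≈ 0.1191 bits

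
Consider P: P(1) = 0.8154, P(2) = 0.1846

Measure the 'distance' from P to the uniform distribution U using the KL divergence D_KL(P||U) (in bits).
0.3100 bits

U(i) = 1/2 for all i

D_KL(P||U) = Σ P(x) log₂(P(x) / (1/2))
           = Σ P(x) log₂(P(x)) + log₂(2)
           = log₂(2) - H(P)

H(P) = -Σ P(x) log₂(P(x)):
  -P(1)·log₂(P(1)) = -(0.8154)·log₂(0.8154) = 0.24007
  -P(2)·log₂(P(2)) = -(0.1846)·log₂(0.1846) = 0.44997
H(P) = 0.24007 + 0.44997 = 0.69004 bits

log₂(2) = 1.00000 bits

D_KL(P||U) = 1.00000 - 0.69004 = 0.30996 ≈ 0.3100 bits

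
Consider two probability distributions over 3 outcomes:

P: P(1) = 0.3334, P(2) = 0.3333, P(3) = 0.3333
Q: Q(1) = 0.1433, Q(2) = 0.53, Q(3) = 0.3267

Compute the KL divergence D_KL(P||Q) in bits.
0.1927 bits

D_KL(P||Q) = Σ P(x) log₂(P(x)/Q(x))

Computing term by term:
  P(1)·log₂(P(1)/Q(1)) = 0.3334·log₂(0.3334/0.1433) = 0.40615
  P(2)·log₂(P(2)/Q(2)) = 0.3333·log₂(0.3333/0.53) = -0.22303
  P(3)·log₂(P(3)/Q(3)) = 0.3333·log₂(0.3333/0.3267) = 0.00962

D_KL(P||Q) = 0.40615 - 0.22303 + 0.00962 = 0.19274 ≈ 0.1927 bits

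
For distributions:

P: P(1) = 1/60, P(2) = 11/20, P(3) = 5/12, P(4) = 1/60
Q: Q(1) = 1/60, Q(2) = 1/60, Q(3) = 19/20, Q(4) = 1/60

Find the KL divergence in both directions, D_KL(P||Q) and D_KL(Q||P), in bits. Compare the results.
D_KL(P||Q) = 2.2790 bits, D_KL(Q||P) = 1.0455 bits. D_KL(P||Q) is larger than D_KL(Q||P) by 1.2335 bits; the two directions differ.

D_KL(P||Q) = Σ P(x) log₂(P(x)/Q(x))

Computing term by term:
  P(1)·log₂(P(1)/Q(1)) = (1/60)·log₂((1/60)/(1/60)) = 0.00000
  P(2)·log₂(P(2)/Q(2)) = (11/20)·log₂((11/20)/(1/60)) = 2.77442
  P(3)·log₂(P(3)/Q(3)) = (5/12)·log₂((5/12)/(19/20)) = -0.49543
  P(4)·log₂(P(4)/Q(4)) = (1/60)·log₂((1/60)/(1/60)) = 0.00000

D_KL(P||Q) = 0.00000 + 2.77442 - 0.49543 + 0.00000 = 2.27899 ≈ 2.2790 bits

D_KL(Q||P) = Σ Q(x) log₂(Q(x)/P(x))

Computing term by term:
  Q(1)·log₂(Q(1)/P(1)) = (1/60)·log₂((1/60)/(1/60)) = 0.00000
  Q(2)·log₂(Q(2)/P(2)) = (1/60)·log₂((1/60)/(11/20)) = -0.08407
  Q(3)·log₂(Q(3)/P(3)) = (19/20)·log₂((19/20)/(5/12)) = 1.12958
  Q(4)·log₂(Q(4)/P(4)) = (1/60)·log₂((1/60)/(1/60)) = 0.00000

D_KL(Q||P) = 0.00000 - 0.08407 + 1.12958 + 0.00000 = 1.04551 ≈ 1.0455 bits

These are NOT equal (difference: 1.2335 bits). KL divergence is asymmetric: D_KL(P||Q) ≠ D_KL(Q||P) in general.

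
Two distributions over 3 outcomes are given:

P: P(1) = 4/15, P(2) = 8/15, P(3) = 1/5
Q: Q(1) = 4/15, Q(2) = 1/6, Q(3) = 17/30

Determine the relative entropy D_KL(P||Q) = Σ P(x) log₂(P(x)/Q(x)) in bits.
0.5945 bits

D_KL(P||Q) = Σ P(x) log₂(P(x)/Q(x))

Computing term by term:
  P(1)·log₂(P(1)/Q(1)) = (4/15)·log₂((4/15)/(4/15)) = 0.00000
  P(2)·log₂(P(2)/Q(2)) = (8/15)·log₂((8/15)/(1/6)) = 0.89497
  P(3)·log₂(P(3)/Q(3)) = (1/5)·log₂((1/5)/(17/30)) = -0.30050

D_KL(P||Q) = 0.00000 + 0.89497 - 0.30050 = 0.59447 ≈ 0.5945 bits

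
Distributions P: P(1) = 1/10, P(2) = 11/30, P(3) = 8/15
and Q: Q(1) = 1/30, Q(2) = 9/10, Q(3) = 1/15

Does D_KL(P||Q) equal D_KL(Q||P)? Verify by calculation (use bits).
D_KL(P||Q) = 1.2835 bits, D_KL(Q||P) = 0.9131 bits. No — D_KL(P||Q) ≠ D_KL(Q||P) for this pair.

D_KL(P||Q) = Σ P(x) log₂(P(x)/Q(x))

Computing term by term:
  P(1)·log₂(P(1)/Q(1)) = (1/10)·log₂((1/10)/(1/30)) = 0.15850
  P(2)·log₂(P(2)/Q(2)) = (11/30)·log₂((11/30)/(9/10)) = -0.47500
  P(3)·log₂(P(3)/Q(3)) = (8/15)·log₂((8/15)/(1/15)) = 1.60000

D_KL(P||Q) = 0.15850 - 0.47500 + 1.60000 = 1.28350 ≈ 1.2835 bits

D_KL(Q||P) = Σ Q(x) log₂(Q(x)/P(x))

Computing term by term:
  Q(1)·log₂(Q(1)/P(1)) = (1/30)·log₂((1/30)/(1/10)) = -0.05283
  Q(2)·log₂(Q(2)/P(2)) = (9/10)·log₂((9/10)/(11/30)) = 1.16591
  Q(3)·log₂(Q(3)/P(3)) = (1/15)·log₂((1/15)/(8/15)) = -0.20000

D_KL(Q||P) = -0.05283 + 1.16591 - 0.20000 = 0.91308 ≈ 0.9131 bits

These are NOT equal (difference: 0.3704 bits). KL divergence is asymmetric: D_KL(P||Q) ≠ D_KL(Q||P) in general.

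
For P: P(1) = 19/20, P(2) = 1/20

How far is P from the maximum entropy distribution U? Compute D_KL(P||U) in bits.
0.7136 bits

U(i) = 1/2 for all i

D_KL(P||U) = Σ P(x) log₂(P(x) / (1/2))
           = Σ P(x) log₂(P(x)) + log₂(2)
           = log₂(2) - H(P)

H(P) = -Σ P(x) log₂(P(x)):
  -P(1)·log₂(P(1)) = -(19/20)·log₂(19/20) = 0.07030
  -P(2)·log₂(P(2)) = -(1/20)·log₂(1/20) = 0.21610
H(P) = 0.07030 + 0.21610 = 0.28640 bits

log₂(2) = 1.00000 bits

D_KL(P||U) = 1.00000 - 0.28640 = 0.71360 ≈ 0.7136 bits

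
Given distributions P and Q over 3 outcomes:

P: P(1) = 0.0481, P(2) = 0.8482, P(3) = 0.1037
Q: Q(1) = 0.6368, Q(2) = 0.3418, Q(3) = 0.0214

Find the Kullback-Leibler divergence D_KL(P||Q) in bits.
1.1690 bits

D_KL(P||Q) = Σ P(x) log₂(P(x)/Q(x))

Computing term by term:
  P(1)·log₂(P(1)/Q(1)) = 0.0481·log₂(0.0481/0.6368) = -0.17926
  P(2)·log₂(P(2)/Q(2)) = 0.8482·log₂(0.8482/0.3418) = 1.11220
  P(3)·log₂(P(3)/Q(3)) = 0.1037·log₂(0.1037/0.0214) = 0.23610

D_KL(P||Q) = -0.17926 + 1.11220 + 0.23610 = 1.16904 ≈ 1.1690 bits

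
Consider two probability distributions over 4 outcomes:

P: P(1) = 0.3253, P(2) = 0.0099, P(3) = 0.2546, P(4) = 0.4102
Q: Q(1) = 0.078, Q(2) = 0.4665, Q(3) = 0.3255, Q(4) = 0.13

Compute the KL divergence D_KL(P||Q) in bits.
1.2050 bits

D_KL(P||Q) = Σ P(x) log₂(P(x)/Q(x))

Computing term by term:
  P(1)·log₂(P(1)/Q(1)) = 0.3253·log₂(0.3253/0.078) = 0.67019
  P(2)·log₂(P(2)/Q(2)) = 0.0099·log₂(0.0099/0.4665) = -0.05503
  P(3)·log₂(P(3)/Q(3)) = 0.2546·log₂(0.2546/0.3255) = -0.09024
  P(4)·log₂(P(4)/Q(4)) = 0.4102·log₂(0.4102/0.13) = 0.68004

D_KL(P||Q) = 0.67019 - 0.05503 - 0.09024 + 0.68004 = 1.20496 ≈ 1.2050 bits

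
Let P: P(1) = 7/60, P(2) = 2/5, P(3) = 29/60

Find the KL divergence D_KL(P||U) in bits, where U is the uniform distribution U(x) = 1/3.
0.1876 bits

U(i) = 1/3 for all i

D_KL(P||U) = Σ P(x) log₂(P(x) / (1/3))
           = Σ P(x) log₂(P(x)) + log₂(3)
           = log₂(3) - H(P)

H(P) = -Σ P(x) log₂(P(x)):
  -P(1)·log₂(P(1)) = -(7/60)·log₂(7/60) = 0.36161
  -P(2)·log₂(P(2)) = -(2/5)·log₂(2/5) = 0.52877
  -P(3)·log₂(P(3)) = -(29/60)·log₂(29/60) = 0.50697
H(P) = 0.36161 + 0.52877 + 0.50697 = 1.39735 bits

log₂(3) = 1.58496 bits

D_KL(P||U) = 1.58496 - 1.39735 = 0.18761 ≈ 0.1876 bits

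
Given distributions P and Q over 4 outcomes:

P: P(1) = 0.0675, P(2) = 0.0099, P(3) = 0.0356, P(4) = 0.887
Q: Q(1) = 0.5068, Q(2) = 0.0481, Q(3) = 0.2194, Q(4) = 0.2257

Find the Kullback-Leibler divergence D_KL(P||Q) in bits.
1.4391 bits

D_KL(P||Q) = Σ P(x) log₂(P(x)/Q(x))

Computing term by term:
  P(1)·log₂(P(1)/Q(1)) = 0.0675·log₂(0.0675/0.5068) = -0.19632
  P(2)·log₂(P(2)/Q(2)) = 0.0099·log₂(0.0099/0.0481) = -0.02258
  P(3)·log₂(P(3)/Q(3)) = 0.0356·log₂(0.0356/0.2194) = -0.09340
  P(4)·log₂(P(4)/Q(4)) = 0.887·log₂(0.887/0.2257) = 1.75141

D_KL(P||Q) = -0.19632 - 0.02258 - 0.09340 + 1.75141 = 1.43911 ≈ 1.4391 bits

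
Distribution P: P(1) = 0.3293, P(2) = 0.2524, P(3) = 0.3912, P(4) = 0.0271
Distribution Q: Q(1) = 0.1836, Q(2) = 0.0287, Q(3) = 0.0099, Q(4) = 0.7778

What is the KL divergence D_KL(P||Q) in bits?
3.0130 bits

D_KL(P||Q) = Σ P(x) log₂(P(x)/Q(x))

Computing term by term:
  P(1)·log₂(P(1)/Q(1)) = 0.3293·log₂(0.3293/0.1836) = 0.27755
  P(2)·log₂(P(2)/Q(2)) = 0.2524·log₂(0.2524/0.0287) = 0.79168
  P(3)·log₂(P(3)/Q(3)) = 0.3912·log₂(0.3912/0.0099) = 2.07506
  P(4)·log₂(P(4)/Q(4)) = 0.0271·log₂(0.0271/0.7778) = -0.13125

D_KL(P||Q) = 0.27755 + 0.79168 + 2.07506 - 0.13125 = 3.01304 ≈ 3.0130 bits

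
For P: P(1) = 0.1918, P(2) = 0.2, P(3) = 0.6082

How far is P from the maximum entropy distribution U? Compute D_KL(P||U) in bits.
0.2273 bits

U(i) = 1/3 for all i

D_KL(P||U) = Σ P(x) log₂(P(x) / (1/3))
           = Σ P(x) log₂(P(x)) + log₂(3)
           = log₂(3) - H(P)

H(P) = -Σ P(x) log₂(P(x)):
  -P(1)·log₂(P(1)) = -(0.1918)·log₂(0.1918) = 0.45693
  -P(2)·log₂(P(2)) = -(0.2)·log₂(0.2) = 0.46439
  -P(3)·log₂(P(3)) = -(0.6082)·log₂(0.6082) = 0.43631
H(P) = 0.45693 + 0.46439 + 0.43631 = 1.35763 bits

log₂(3) = 1.58496 bits

D_KL(P||U) = 1.58496 - 1.35763 = 0.22733 ≈ 0.2273 bits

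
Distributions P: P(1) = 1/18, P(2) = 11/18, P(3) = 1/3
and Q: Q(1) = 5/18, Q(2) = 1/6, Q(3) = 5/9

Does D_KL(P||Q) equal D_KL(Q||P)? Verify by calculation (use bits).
D_KL(P||Q) = 0.7709 bits, D_KL(Q||P) = 0.7420 bits. No — D_KL(P||Q) ≠ D_KL(Q||P) for this pair.

D_KL(P||Q) = Σ P(x) log₂(P(x)/Q(x))

Computing term by term:
  P(1)·log₂(P(1)/Q(1)) = (1/18)·log₂((1/18)/(5/18)) = -0.12900
  P(2)·log₂(P(2)/Q(2)) = (11/18)·log₂((11/18)/(1/6)) = 1.14551
  P(3)·log₂(P(3)/Q(3)) = (1/3)·log₂((1/3)/(5/9)) = -0.24566

D_KL(P||Q) = -0.12900 + 1.14551 - 0.24566 = 0.77085 ≈ 0.7709 bits

D_KL(Q||P) = Σ Q(x) log₂(Q(x)/P(x))

Computing term by term:
  Q(1)·log₂(Q(1)/P(1)) = (5/18)·log₂((5/18)/(1/18)) = 0.64498
  Q(2)·log₂(Q(2)/P(2)) = (1/6)·log₂((1/6)/(11/18)) = -0.31241
  Q(3)·log₂(Q(3)/P(3)) = (5/9)·log₂((5/9)/(1/3)) = 0.40943

D_KL(Q||P) = 0.64498 - 0.31241 + 0.40943 = 0.74200 ≈ 0.7420 bits

These are NOT equal (difference: 0.0289 bits). KL divergence is asymmetric: D_KL(P||Q) ≠ D_KL(Q||P) in general.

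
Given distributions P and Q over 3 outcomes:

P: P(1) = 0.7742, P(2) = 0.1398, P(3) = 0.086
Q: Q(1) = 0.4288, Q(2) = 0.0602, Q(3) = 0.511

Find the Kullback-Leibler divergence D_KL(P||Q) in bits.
0.6088 bits

D_KL(P||Q) = Σ P(x) log₂(P(x)/Q(x))

Computing term by term:
  P(1)·log₂(P(1)/Q(1)) = 0.7742·log₂(0.7742/0.4288) = 0.65993
  P(2)·log₂(P(2)/Q(2)) = 0.1398·log₂(0.1398/0.0602) = 0.16993
  P(3)·log₂(P(3)/Q(3)) = 0.086·log₂(0.086/0.511) = -0.22110

D_KL(P||Q) = 0.65993 + 0.16993 - 0.22110 = 0.60876 ≈ 0.6088 bits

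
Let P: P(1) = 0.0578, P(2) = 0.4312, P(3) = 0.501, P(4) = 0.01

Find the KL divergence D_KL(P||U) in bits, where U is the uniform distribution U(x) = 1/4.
0.6730 bits

U(i) = 1/4 for all i

D_KL(P||U) = Σ P(x) log₂(P(x) / (1/4))
           = Σ P(x) log₂(P(x)) + log₂(4)
           = log₂(4) - H(P)

H(P) = -Σ P(x) log₂(P(x)):
  -P(1)·log₂(P(1)) = -(0.0578)·log₂(0.0578) = 0.23772
  -P(2)·log₂(P(2)) = -(0.4312)·log₂(0.4312) = 0.52329
  -P(3)·log₂(P(3)) = -(0.501)·log₂(0.501) = 0.49956
  -P(4)·log₂(P(4)) = -(0.01)·log₂(0.01) = 0.06644
H(P) = 0.23772 + 0.52329 + 0.49956 + 0.06644 = 1.32701 bits

log₂(4) = 2.00000 bits

D_KL(P||U) = 2.00000 - 1.32701 = 0.67299 ≈ 0.6730 bits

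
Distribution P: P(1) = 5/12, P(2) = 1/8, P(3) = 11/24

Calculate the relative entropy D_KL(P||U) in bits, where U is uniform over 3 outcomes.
0.1678 bits

U(i) = 1/3 for all i

D_KL(P||U) = Σ P(x) log₂(P(x) / (1/3))
           = Σ P(x) log₂(P(x)) + log₂(3)
           = log₂(3) - H(P)

H(P) = -Σ P(x) log₂(P(x)):
  -P(1)·log₂(P(1)) = -(5/12)·log₂(5/12) = 0.52626
  -P(2)·log₂(P(2)) = -(1/8)·log₂(1/8) = 0.37500
  -P(3)·log₂(P(3)) = -(11/24)·log₂(11/24) = 0.51587
H(P) = 0.52626 + 0.37500 + 0.51587 = 1.41713 bits

log₂(3) = 1.58496 bits

D_KL(P||U) = 1.58496 - 1.41713 = 0.16783 ≈ 0.1678 bits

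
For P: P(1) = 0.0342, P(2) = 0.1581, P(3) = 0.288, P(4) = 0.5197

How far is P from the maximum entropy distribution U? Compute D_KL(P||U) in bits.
0.4048 bits

U(i) = 1/4 for all i

D_KL(P||U) = Σ P(x) log₂(P(x) / (1/4))
           = Σ P(x) log₂(P(x)) + log₂(4)
           = log₂(4) - H(P)

H(P) = -Σ P(x) log₂(P(x)):
  -P(1)·log₂(P(1)) = -(0.0342)·log₂(0.0342) = 0.16655
  -P(2)·log₂(P(2)) = -(0.1581)·log₂(0.1581) = 0.42072
  -P(3)·log₂(P(3)) = -(0.288)·log₂(0.288) = 0.51721
  -P(4)·log₂(P(4)) = -(0.5197)·log₂(0.5197) = 0.49073
H(P) = 0.16655 + 0.42072 + 0.51721 + 0.49073 = 1.59521 bits

log₂(4) = 2.00000 bits

D_KL(P||U) = 2.00000 - 1.59521 = 0.40479 ≈ 0.4048 bits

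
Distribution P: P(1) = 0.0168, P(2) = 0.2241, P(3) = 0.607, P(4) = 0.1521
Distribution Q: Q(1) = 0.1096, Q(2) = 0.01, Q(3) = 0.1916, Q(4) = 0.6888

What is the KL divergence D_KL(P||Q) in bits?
1.6382 bits

D_KL(P||Q) = Σ P(x) log₂(P(x)/Q(x))

Computing term by term:
  P(1)·log₂(P(1)/Q(1)) = 0.0168·log₂(0.0168/0.1096) = -0.04546
  P(2)·log₂(P(2)/Q(2)) = 0.2241·log₂(0.2241/0.01) = 1.00533
  P(3)·log₂(P(3)/Q(3)) = 0.607·log₂(0.607/0.1916) = 1.00980
  P(4)·log₂(P(4)/Q(4)) = 0.1521·log₂(0.1521/0.6888) = -0.33144

D_KL(P||Q) = -0.04546 + 1.00533 + 1.00980 - 0.33144 = 1.63823 ≈ 1.6382 bits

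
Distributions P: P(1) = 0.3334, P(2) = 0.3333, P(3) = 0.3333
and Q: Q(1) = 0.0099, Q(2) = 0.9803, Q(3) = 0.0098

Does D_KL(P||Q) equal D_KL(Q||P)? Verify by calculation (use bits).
D_KL(P||Q) = 2.8686 bits, D_KL(Q||P) = 1.4257 bits. No — D_KL(P||Q) ≠ D_KL(Q||P) for this pair.

D_KL(P||Q) = Σ P(x) log₂(P(x)/Q(x))

Computing term by term:
  P(1)·log₂(P(1)/Q(1)) = 0.3334·log₂(0.3334/0.0099) = 1.69157
  P(2)·log₂(P(2)/Q(2)) = 0.3333·log₂(0.3333/0.9803) = -0.51875
  P(3)·log₂(P(3)/Q(3)) = 0.3333·log₂(0.3333/0.0098) = 1.69580

D_KL(P||Q) = 1.69157 - 0.51875 + 1.69580 = 2.86862 ≈ 2.8686 bits

D_KL(Q||P) = Σ Q(x) log₂(Q(x)/P(x))

Computing term by term:
  Q(1)·log₂(Q(1)/P(1)) = 0.0099·log₂(0.0099/0.3334) = -0.05023
  Q(2)·log₂(Q(2)/P(2)) = 0.9803·log₂(0.9803/0.3333) = 1.52574
  Q(3)·log₂(Q(3)/P(3)) = 0.0098·log₂(0.0098/0.3333) = -0.04986

D_KL(Q||P) = -0.05023 + 1.52574 - 0.04986 = 1.42565 ≈ 1.4257 bits

These are NOT equal (difference: 1.4429 bits). KL divergence is asymmetric: D_KL(P||Q) ≠ D_KL(Q||P) in general.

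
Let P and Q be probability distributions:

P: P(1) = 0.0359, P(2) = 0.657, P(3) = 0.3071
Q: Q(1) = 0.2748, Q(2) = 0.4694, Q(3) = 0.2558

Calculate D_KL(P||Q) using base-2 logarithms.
0.2943 bits

D_KL(P||Q) = Σ P(x) log₂(P(x)/Q(x))

Computing term by term:
  P(1)·log₂(P(1)/Q(1)) = 0.0359·log₂(0.0359/0.2748) = -0.10541
  P(2)·log₂(P(2)/Q(2)) = 0.657·log₂(0.657/0.4694) = 0.31869
  P(3)·log₂(P(3)/Q(3)) = 0.3071·log₂(0.3071/0.2558) = 0.08098

D_KL(P||Q) = -0.10541 + 0.31869 + 0.08098 = 0.29426 ≈ 0.2943 bits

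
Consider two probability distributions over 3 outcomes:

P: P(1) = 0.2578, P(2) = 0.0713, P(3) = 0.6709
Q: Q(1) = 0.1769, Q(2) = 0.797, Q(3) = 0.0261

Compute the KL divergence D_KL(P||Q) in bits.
3.0342 bits

D_KL(P||Q) = Σ P(x) log₂(P(x)/Q(x))

Computing term by term:
  P(1)·log₂(P(1)/Q(1)) = 0.2578·log₂(0.2578/0.1769) = 0.14007
  P(2)·log₂(P(2)/Q(2)) = 0.0713·log₂(0.0713/0.797) = -0.24831
  P(3)·log₂(P(3)/Q(3)) = 0.6709·log₂(0.6709/0.0261) = 3.14248

D_KL(P||Q) = 0.14007 - 0.24831 + 3.14248 = 3.03424 ≈ 3.0342 bits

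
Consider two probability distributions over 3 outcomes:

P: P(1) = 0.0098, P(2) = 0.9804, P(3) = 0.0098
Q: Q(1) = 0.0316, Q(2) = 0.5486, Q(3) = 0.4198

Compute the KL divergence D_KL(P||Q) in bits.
0.7515 bits

D_KL(P||Q) = Σ P(x) log₂(P(x)/Q(x))

Computing term by term:
  P(1)·log₂(P(1)/Q(1)) = 0.0098·log₂(0.0098/0.0316) = -0.01655
  P(2)·log₂(P(2)/Q(2)) = 0.9804·log₂(0.9804/0.5486) = 0.82120
  P(3)·log₂(P(3)/Q(3)) = 0.0098·log₂(0.0098/0.4198) = -0.05312

D_KL(P||Q) = -0.01655 + 0.82120 - 0.05312 = 0.75153 ≈ 0.7515 bits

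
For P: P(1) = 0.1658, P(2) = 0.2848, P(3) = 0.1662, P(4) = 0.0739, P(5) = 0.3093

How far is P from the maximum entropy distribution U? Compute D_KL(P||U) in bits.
0.1444 bits

U(i) = 1/5 for all i

D_KL(P||U) = Σ P(x) log₂(P(x) / (1/5))
           = Σ P(x) log₂(P(x)) + log₂(5)
           = log₂(5) - H(P)

H(P) = -Σ P(x) log₂(P(x)):
  -P(1)·log₂(P(1)) = -(0.1658)·log₂(0.1658) = 0.42983
  -P(2)·log₂(P(2)) = -(0.2848)·log₂(0.2848) = 0.51605
  -P(3)·log₂(P(3)) = -(0.1662)·log₂(0.1662) = 0.43029
  -P(4)·log₂(P(4)) = -(0.0739)·log₂(0.0739) = 0.27774
  -P(5)·log₂(P(5)) = -(0.3093)·log₂(0.3093) = 0.52362
H(P) = 0.42983 + 0.51605 + 0.43029 + 0.27774 + 0.52362 = 2.17753 bits

log₂(5) = 2.32193 bits

D_KL(P||U) = 2.32193 - 2.17753 = 0.14440 ≈ 0.1444 bits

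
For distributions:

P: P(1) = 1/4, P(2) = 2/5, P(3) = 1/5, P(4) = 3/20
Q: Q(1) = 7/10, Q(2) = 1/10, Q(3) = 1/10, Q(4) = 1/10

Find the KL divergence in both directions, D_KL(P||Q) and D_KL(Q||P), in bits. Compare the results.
D_KL(P||Q) = 0.7164 bits, D_KL(Q||P) = 0.6813 bits. D_KL(P||Q) is larger than D_KL(Q||P) by 0.0351 bits; the two directions differ.

D_KL(P||Q) = Σ P(x) log₂(P(x)/Q(x))

Computing term by term:
  P(1)·log₂(P(1)/Q(1)) = (1/4)·log₂((1/4)/(7/10)) = -0.37136
  P(2)·log₂(P(2)/Q(2)) = (2/5)·log₂((2/5)/(1/10)) = 0.80000
  P(3)·log₂(P(3)/Q(3)) = (1/5)·log₂((1/5)/(1/10)) = 0.20000
  P(4)·log₂(P(4)/Q(4)) = (3/20)·log₂((3/20)/(1/10)) = 0.08774

D_KL(P||Q) = -0.37136 + 0.80000 + 0.20000 + 0.08774 = 0.71638 ≈ 0.7164 bits

D_KL(Q||P) = Σ Q(x) log₂(Q(x)/P(x))

Computing term by term:
  Q(1)·log₂(Q(1)/P(1)) = (7/10)·log₂((7/10)/(1/4)) = 1.03980
  Q(2)·log₂(Q(2)/P(2)) = (1/10)·log₂((1/10)/(2/5)) = -0.20000
  Q(3)·log₂(Q(3)/P(3)) = (1/10)·log₂((1/10)/(1/5)) = -0.10000
  Q(4)·log₂(Q(4)/P(4)) = (1/10)·log₂((1/10)/(3/20)) = -0.05850

D_KL(Q||P) = 1.03980 - 0.20000 - 0.10000 - 0.05850 = 0.68130 ≈ 0.6813 bits

These are NOT equal (difference: 0.0351 bits). KL divergence is asymmetric: D_KL(P||Q) ≠ D_KL(Q||P) in general.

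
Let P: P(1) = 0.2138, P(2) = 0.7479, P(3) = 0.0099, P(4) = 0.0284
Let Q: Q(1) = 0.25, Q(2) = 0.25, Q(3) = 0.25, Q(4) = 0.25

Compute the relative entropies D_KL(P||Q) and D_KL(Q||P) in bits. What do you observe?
D_KL(P||Q) = 0.9989 bits, D_KL(Q||P) = 1.6103 bits. The two directions give different values (D_KL(Q||P) exceeds D_KL(P||Q) by 0.6114 bits): KL divergence is asymmetric.

D_KL(P||Q) = Σ P(x) log₂(P(x)/Q(x))

Computing term by term:
  P(1)·log₂(P(1)/Q(1)) = 0.2138·log₂(0.2138/0.25) = -0.04825
  P(2)·log₂(P(2)/Q(2)) = 0.7479·log₂(0.7479/0.25) = 1.18237
  P(3)·log₂(P(3)/Q(3)) = 0.0099·log₂(0.0099/0.25) = -0.04612
  P(4)·log₂(P(4)/Q(4)) = 0.0284·log₂(0.0284/0.25) = -0.08912

D_KL(P||Q) = -0.04825 + 1.18237 - 0.04612 - 0.08912 = 0.99888 ≈ 0.9989 bits

D_KL(Q||P) = Σ Q(x) log₂(Q(x)/P(x))

Computing term by term:
  Q(1)·log₂(Q(1)/P(1)) = 0.25·log₂(0.25/0.2138) = 0.05642
  Q(2)·log₂(Q(2)/P(2)) = 0.25·log₂(0.25/0.7479) = -0.39523
  Q(3)·log₂(Q(3)/P(3)) = 0.25·log₂(0.25/0.0099) = 1.16459
  Q(4)·log₂(Q(4)/P(4)) = 0.25·log₂(0.25/0.0284) = 0.78449

D_KL(Q||P) = 0.05642 - 0.39523 + 1.16459 + 0.78449 = 1.61027 ≈ 1.6103 bits

These are NOT equal (difference: 0.6114 bits). KL divergence is asymmetric: D_KL(P||Q) ≠ D_KL(Q||P) in general.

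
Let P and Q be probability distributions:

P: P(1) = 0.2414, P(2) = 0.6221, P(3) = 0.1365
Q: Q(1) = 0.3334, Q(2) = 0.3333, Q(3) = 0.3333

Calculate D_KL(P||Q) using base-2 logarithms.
0.2718 bits

D_KL(P||Q) = Σ P(x) log₂(P(x)/Q(x))

Computing term by term:
  P(1)·log₂(P(1)/Q(1)) = 0.2414·log₂(0.2414/0.3334) = -0.11245
  P(2)·log₂(P(2)/Q(2)) = 0.6221·log₂(0.6221/0.3333) = 0.56009
  P(3)·log₂(P(3)/Q(3)) = 0.1365·log₂(0.1365/0.3333) = -0.17580

D_KL(P||Q) = -0.11245 + 0.56009 - 0.17580 = 0.27184 ≈ 0.2718 bits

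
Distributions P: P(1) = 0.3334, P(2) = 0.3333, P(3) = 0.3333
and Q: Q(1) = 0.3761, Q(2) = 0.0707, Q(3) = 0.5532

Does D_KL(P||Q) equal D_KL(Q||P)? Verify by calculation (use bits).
D_KL(P||Q) = 0.4440 bits, D_KL(Q||P) = 0.3116 bits. No — D_KL(P||Q) ≠ D_KL(Q||P) for this pair.

D_KL(P||Q) = Σ P(x) log₂(P(x)/Q(x))

Computing term by term:
  P(1)·log₂(P(1)/Q(1)) = 0.3334·log₂(0.3334/0.3761) = -0.05797
  P(2)·log₂(P(2)/Q(2)) = 0.3333·log₂(0.3333/0.0707) = 0.74561
  P(3)·log₂(P(3)/Q(3)) = 0.3333·log₂(0.3333/0.5532) = -0.24364

D_KL(P||Q) = -0.05797 + 0.74561 - 0.24364 = 0.44400 ≈ 0.4440 bits

D_KL(Q||P) = Σ Q(x) log₂(Q(x)/P(x))

Computing term by term:
  Q(1)·log₂(Q(1)/P(1)) = 0.3761·log₂(0.3761/0.3334) = 0.06539
  Q(2)·log₂(Q(2)/P(2)) = 0.0707·log₂(0.0707/0.3333) = -0.15816
  Q(3)·log₂(Q(3)/P(3)) = 0.5532·log₂(0.5532/0.3333) = 0.40438

D_KL(Q||P) = 0.06539 - 0.15816 + 0.40438 = 0.31161 ≈ 0.3116 bits

These are NOT equal (difference: 0.1324 bits). KL divergence is asymmetric: D_KL(P||Q) ≠ D_KL(Q||P) in general.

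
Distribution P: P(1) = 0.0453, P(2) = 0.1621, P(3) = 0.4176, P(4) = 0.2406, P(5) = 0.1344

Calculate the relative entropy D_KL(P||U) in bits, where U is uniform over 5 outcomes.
0.2844 bits

U(i) = 1/5 for all i

D_KL(P||U) = Σ P(x) log₂(P(x) / (1/5))
           = Σ P(x) log₂(P(x)) + log₂(5)
           = log₂(5) - H(P)

H(P) = -Σ P(x) log₂(P(x)):
  -P(1)·log₂(P(1)) = -(0.0453)·log₂(0.0453) = 0.20223
  -P(2)·log₂(P(2)) = -(0.1621)·log₂(0.1621) = 0.42552
  -P(3)·log₂(P(3)) = -(0.4176)·log₂(0.4176) = 0.52610
  -P(4)·log₂(P(4)) = -(0.2406)·log₂(0.2406) = 0.49450
  -P(5)·log₂(P(5)) = -(0.1344)·log₂(0.1344) = 0.38914
H(P) = 0.20223 + 0.42552 + 0.52610 + 0.49450 + 0.38914 = 2.03749 bits

log₂(5) = 2.32193 bits

D_KL(P||U) = 2.32193 - 2.03749 = 0.28444 ≈ 0.2844 bits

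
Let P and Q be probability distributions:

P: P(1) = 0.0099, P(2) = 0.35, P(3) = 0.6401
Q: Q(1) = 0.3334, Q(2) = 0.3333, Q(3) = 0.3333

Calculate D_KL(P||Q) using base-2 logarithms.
0.5771 bits

D_KL(P||Q) = Σ P(x) log₂(P(x)/Q(x))

Computing term by term:
  P(1)·log₂(P(1)/Q(1)) = 0.0099·log₂(0.0099/0.3334) = -0.05023
  P(2)·log₂(P(2)/Q(2)) = 0.35·log₂(0.35/0.3333) = 0.02469
  P(3)·log₂(P(3)/Q(3)) = 0.6401·log₂(0.6401/0.3333) = 0.60264

D_KL(P||Q) = -0.05023 + 0.02469 + 0.60264 = 0.57710 ≈ 0.5771 bits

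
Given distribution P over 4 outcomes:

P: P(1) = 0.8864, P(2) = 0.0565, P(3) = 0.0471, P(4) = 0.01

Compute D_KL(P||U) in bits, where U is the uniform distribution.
1.3375 bits

U(i) = 1/4 for all i

D_KL(P||U) = Σ P(x) log₂(P(x) / (1/4))
           = Σ P(x) log₂(P(x)) + log₂(4)
           = log₂(4) - H(P)

H(P) = -Σ P(x) log₂(P(x)):
  -P(1)·log₂(P(1)) = -(0.8864)·log₂(0.8864) = 0.15421
  -P(2)·log₂(P(2)) = -(0.0565)·log₂(0.0565) = 0.23423
  -P(3)·log₂(P(3)) = -(0.0471)·log₂(0.0471) = 0.20762
  -P(4)·log₂(P(4)) = -(0.01)·log₂(0.01) = 0.06644
H(P) = 0.15421 + 0.23423 + 0.20762 + 0.06644 = 0.66250 bits

log₂(4) = 2.00000 bits

D_KL(P||U) = 2.00000 - 0.66250 = 1.33750 ≈ 1.3375 bits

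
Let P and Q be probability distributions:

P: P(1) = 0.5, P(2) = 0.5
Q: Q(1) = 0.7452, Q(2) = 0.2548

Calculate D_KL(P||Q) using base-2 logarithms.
0.1984 bits

D_KL(P||Q) = Σ P(x) log₂(P(x)/Q(x))

Computing term by term:
  P(1)·log₂(P(1)/Q(1)) = 0.5·log₂(0.5/0.7452) = -0.28785
  P(2)·log₂(P(2)/Q(2)) = 0.5·log₂(0.5/0.2548) = 0.48628

D_KL(P||Q) = -0.28785 + 0.48628 = 0.19843 ≈ 0.1984 bits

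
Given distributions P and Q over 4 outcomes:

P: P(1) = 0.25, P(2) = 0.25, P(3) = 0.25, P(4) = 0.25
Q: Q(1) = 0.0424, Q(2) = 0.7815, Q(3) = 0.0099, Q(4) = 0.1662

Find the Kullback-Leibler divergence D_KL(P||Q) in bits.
1.5407 bits

D_KL(P||Q) = Σ P(x) log₂(P(x)/Q(x))

Computing term by term:
  P(1)·log₂(P(1)/Q(1)) = 0.25·log₂(0.25/0.0424) = 0.63995
  P(2)·log₂(P(2)/Q(2)) = 0.25·log₂(0.25/0.7815) = -0.41108
  P(3)·log₂(P(3)/Q(3)) = 0.25·log₂(0.25/0.0099) = 1.16459
  P(4)·log₂(P(4)/Q(4)) = 0.25·log₂(0.25/0.1662) = 0.14725

D_KL(P||Q) = 0.63995 - 0.41108 + 1.16459 + 0.14725 = 1.54071 ≈ 1.5407 bits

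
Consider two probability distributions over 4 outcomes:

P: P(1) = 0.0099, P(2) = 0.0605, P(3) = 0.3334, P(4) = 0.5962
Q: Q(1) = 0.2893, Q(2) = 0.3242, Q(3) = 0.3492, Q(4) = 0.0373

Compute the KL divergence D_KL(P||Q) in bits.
2.1669 bits

D_KL(P||Q) = Σ P(x) log₂(P(x)/Q(x))

Computing term by term:
  P(1)·log₂(P(1)/Q(1)) = 0.0099·log₂(0.0099/0.2893) = -0.04820
  P(2)·log₂(P(2)/Q(2)) = 0.0605·log₂(0.0605/0.3242) = -0.14652
  P(3)·log₂(P(3)/Q(3)) = 0.3334·log₂(0.3334/0.3492) = -0.02227
  P(4)·log₂(P(4)/Q(4)) = 0.5962·log₂(0.5962/0.0373) = 2.38393

D_KL(P||Q) = -0.04820 - 0.14652 - 0.02227 + 2.38393 = 2.16694 ≈ 2.1669 bits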